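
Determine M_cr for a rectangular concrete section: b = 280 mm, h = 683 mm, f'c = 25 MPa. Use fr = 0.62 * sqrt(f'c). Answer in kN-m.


fr = 0.62 * sqrt(25) = 0.62 * 5.0 = 3.1 MPa
I = 280 * 683^3 / 12 = 7434279696.67 mm^4
y_t = 341.5 mm
M_cr = fr * I / y_t = 3.1 * 7434279696.67 / 341.5 N-mm
= 67.4854 kN-m

67.4854 kN-m


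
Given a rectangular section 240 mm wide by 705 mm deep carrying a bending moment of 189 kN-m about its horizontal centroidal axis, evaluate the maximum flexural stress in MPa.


I = b * h^3 / 12 = 240 * 705^3 / 12 = 7008052500.0 mm^4
y = h / 2 = 705 / 2 = 352.5 mm
M = 189 kN-m = 189000000.0 N-mm
sigma = M * y / I = 189000000.0 * 352.5 / 7008052500.0
= 9.51 MPa

9.51 MPa


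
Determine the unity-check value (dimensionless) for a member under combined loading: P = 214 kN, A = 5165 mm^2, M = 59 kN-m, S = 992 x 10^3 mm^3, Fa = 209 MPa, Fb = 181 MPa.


f_a = P / A = 214000.0 / 5165 = 41.4327 MPa
f_b = M / S = 59000000.0 / 992000.0 = 59.4758 MPa
Ratio = f_a / Fa + f_b / Fb
= 41.4327 / 209 + 59.4758 / 181
= 0.5268 (dimensionless)

0.5268 (dimensionless)


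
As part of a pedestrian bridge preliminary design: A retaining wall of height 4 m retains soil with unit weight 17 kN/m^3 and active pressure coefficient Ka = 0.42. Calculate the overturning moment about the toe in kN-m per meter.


Pa = 0.5 * Ka * gamma * H^2
= 0.5 * 0.42 * 17 * 4^2
= 57.12 kN/m
Arm = H / 3 = 4 / 3 = 1.3333 m
Mo = Pa * arm = Pa * H / 3 = 57.12 * 4 / 3 = 76.16 kN-m/m

76.16 kN-m/m


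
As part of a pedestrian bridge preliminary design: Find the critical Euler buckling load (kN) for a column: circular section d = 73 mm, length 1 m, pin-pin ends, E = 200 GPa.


I = pi * d^4 / 64 = 1393995.4 mm^4
L = 1000.0 mm
P_cr = pi^2 * E * I / L^2
= 9.8696 * 200000.0 * 1393995.4 / 1000.0^2
= 2751636.62 N = 2751.6366 kN

2751.6366 kN


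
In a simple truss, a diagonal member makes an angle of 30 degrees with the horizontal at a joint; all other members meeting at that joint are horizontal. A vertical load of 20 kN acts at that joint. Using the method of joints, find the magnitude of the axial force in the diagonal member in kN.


At the joint, only the diagonal has a vertical component, so vertical equilibrium gives:
F * sin(30) = 20
F = 20 / sin(30)
= 20 / 0.5
= 40.0 kN

40.0 kN


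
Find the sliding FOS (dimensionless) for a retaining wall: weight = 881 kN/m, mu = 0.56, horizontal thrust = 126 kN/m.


Resisting force = mu * W = 0.56 * 881 = 493.36 kN/m
FOS = Resisting / Driving = 493.36 / 126
= 3.9156 (dimensionless)

3.9156 (dimensionless)


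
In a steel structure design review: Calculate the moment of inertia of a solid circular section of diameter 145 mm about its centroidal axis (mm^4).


r = d / 2 = 145 / 2 = 72.5 mm
I = pi * r^4 / 4 = pi * 72.5^4 / 4
= 21699109.31 mm^4

21699109.31 mm^4


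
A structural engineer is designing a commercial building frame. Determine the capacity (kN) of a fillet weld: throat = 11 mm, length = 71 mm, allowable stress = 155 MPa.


Strength = throat * length * allowable stress
= 11 * 71 * 155 N
= 121055 N
= 121.06 kN

121.06 kN


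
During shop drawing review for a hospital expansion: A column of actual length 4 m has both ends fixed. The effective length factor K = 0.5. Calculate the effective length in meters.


L_eff = K * L
= 0.5 * 4
= 2.0 m

2.0 m


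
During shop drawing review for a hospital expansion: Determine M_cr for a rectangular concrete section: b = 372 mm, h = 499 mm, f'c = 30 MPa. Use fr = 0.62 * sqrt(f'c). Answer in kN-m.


fr = 0.62 * sqrt(30) = 0.62 * 5.4772 = 3.3959 MPa
I = 372 * 499^3 / 12 = 3851796469.0 mm^4
y_t = 249.5 mm
M_cr = fr * I / y_t = 3.3959 * 3851796469.0 / 249.5 N-mm
= 52.4258 kN-m

52.4258 kN-m


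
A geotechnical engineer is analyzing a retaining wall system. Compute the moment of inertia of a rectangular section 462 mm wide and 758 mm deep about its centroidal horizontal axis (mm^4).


I = b * h^3 / 12
= 462 * 758^3 / 12
= 462 * 435519512 / 12
= 16767501212.0 mm^4

16767501212.0 mm^4


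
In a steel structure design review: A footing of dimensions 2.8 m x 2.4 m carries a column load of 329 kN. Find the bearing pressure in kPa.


A = 2.8 * 2.4 = 6.72 m^2
q = P / A = 329 / 6.72
= 48.9583 kPa

48.9583 kPa


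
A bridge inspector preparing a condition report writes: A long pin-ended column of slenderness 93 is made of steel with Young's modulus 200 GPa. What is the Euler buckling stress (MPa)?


sigma_cr = pi^2 * E / lambda^2
= 9.8696 * 200000.0 / 93^2
= 9.8696 * 200000.0 / 8649
= 228.2253 MPa

228.2253 MPa


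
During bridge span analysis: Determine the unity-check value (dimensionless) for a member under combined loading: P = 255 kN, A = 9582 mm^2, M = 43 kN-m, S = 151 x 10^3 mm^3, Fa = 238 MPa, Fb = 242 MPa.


f_a = P / A = 255000.0 / 9582 = 26.6124 MPa
f_b = M / S = 43000000.0 / 151000.0 = 284.7682 MPa
Ratio = f_a / Fa + f_b / Fb
= 26.6124 / 238 + 284.7682 / 242
= 1.2885 (dimensionless)

1.2885 (dimensionless)


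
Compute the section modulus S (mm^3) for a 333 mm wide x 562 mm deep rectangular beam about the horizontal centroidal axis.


S = b * h^2 / 6
= 333 * 562^2 / 6
= 333 * 315844 / 6
= 17529342.0 mm^3

17529342.0 mm^3


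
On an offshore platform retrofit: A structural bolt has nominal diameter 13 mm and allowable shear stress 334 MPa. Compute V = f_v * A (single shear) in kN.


A = pi * d^2 / 4 = pi * 13^2 / 4 = 132.7323 mm^2
V = f_v * A / 1000 = 334 * 132.7323 / 1000
= 44.3326 kN

44.3326 kN


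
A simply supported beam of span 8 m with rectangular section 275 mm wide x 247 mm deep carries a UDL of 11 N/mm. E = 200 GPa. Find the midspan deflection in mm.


I = 275 * 247^3 / 12 = 345336360.42 mm^4
L = 8000.0 mm, w = 11 N/mm, E = 200000.0 MPa
delta = 5 * w * L^4 / (384 * E * I)
= 5 * 11 * 8000.0^4 / (384 * 200000.0 * 345336360.42)
= 8.4941 mm

8.4941 mm


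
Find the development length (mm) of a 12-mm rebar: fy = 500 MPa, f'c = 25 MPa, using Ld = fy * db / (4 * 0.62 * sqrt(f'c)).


Ld = (fy * db) / (4 * 0.62 * sqrt(f'c))
= (500 * 12) / (4 * 0.62 * sqrt(25))
= 6000 / 12.4
= 483.87 mm

483.87 mm


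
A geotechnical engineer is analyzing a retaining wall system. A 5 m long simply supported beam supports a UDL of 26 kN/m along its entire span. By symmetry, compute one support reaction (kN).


Total load = w * L = 26 * 5 = 130 kN
By symmetry, each reaction R = total / 2 = 130 / 2 = 65.0 kN

65.0 kN


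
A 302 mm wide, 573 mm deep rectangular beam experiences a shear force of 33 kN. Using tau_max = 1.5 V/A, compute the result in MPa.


A = b * h = 302 * 573 = 173046 mm^2
V = 33 kN = 33000.0 N
tau_max = 1.5 * V / A = 1.5 * 33000.0 / 173046
= 0.2861 MPa

0.2861 MPa


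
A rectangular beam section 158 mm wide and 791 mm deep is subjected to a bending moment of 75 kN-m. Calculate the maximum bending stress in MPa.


I = b * h^3 / 12 = 158 * 791^3 / 12 = 6516363334.83 mm^4
y = h / 2 = 791 / 2 = 395.5 mm
M = 75 kN-m = 75000000.0 N-mm
sigma = M * y / I = 75000000.0 * 395.5 / 6516363334.83
= 4.55 MPa

4.55 MPa


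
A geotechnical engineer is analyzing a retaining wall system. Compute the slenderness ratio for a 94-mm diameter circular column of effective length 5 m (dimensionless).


Radius of gyration r = d / 4 = 94 / 4 = 23.5 mm
L_eff = 5000.0 mm
Slenderness ratio = L / r = 5000.0 / 23.5 = 212.77 (dimensionless)

212.77 (dimensionless)


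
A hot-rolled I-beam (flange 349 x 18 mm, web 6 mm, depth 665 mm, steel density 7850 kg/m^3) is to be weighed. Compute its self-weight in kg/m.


A_flanges = 2 * 349 * 18 = 12564 mm^2
A_web = (665 - 2 * 18) * 6 = 3774 mm^2
A_total = 12564 + 3774 = 16338 mm^2 = 0.016338 m^2
Weight = rho * A = 7850 * 0.016338 = 128.2533 kg/m

128.2533 kg/m


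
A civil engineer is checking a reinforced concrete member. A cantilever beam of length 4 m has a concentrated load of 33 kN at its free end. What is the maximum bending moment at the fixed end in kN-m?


For a cantilever with a point load at the free end:
M_max = P * L = 33 * 4 = 132 kN-m

132 kN-m


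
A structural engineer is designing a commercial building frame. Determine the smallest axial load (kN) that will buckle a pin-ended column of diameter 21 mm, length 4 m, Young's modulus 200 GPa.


I = pi * d^4 / 64 = 9546.56 mm^4
L = 4000.0 mm
P_cr = pi^2 * E * I / L^2
= 9.8696 * 200000.0 * 9546.56 / 4000.0^2
= 1177.76 N = 1.1778 kN

1.1778 kN


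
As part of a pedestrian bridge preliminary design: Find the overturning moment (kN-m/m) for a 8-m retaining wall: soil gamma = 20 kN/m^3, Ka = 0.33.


Pa = 0.5 * Ka * gamma * H^2
= 0.5 * 0.33 * 20 * 8^2
= 211.2 kN/m
Arm = H / 3 = 8 / 3 = 2.6667 m
Mo = Pa * arm = Pa * H / 3 = 211.2 * 8 / 3 = 563.2 kN-m/m

563.2 kN-m/m


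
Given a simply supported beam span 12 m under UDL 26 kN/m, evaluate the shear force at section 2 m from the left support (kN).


R_A = w * L / 2 = 26 * 12 / 2 = 156.0 kN
V(x) = R_A - w * x = 156.0 - 26 * 2
= 104.0 kN

104.0 kN


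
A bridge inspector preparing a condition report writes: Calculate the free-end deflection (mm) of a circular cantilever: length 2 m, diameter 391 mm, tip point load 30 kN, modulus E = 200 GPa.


I = pi * d^4 / 64 = pi * 391^4 / 64 = 1147299827.52 mm^4
L = 2000.0 mm, P = 30000.0 N, E = 200000.0 MPa
delta = P * L^3 / (3 * E * I)
= 30000.0 * 2000.0^3 / (3 * 200000.0 * 1147299827.52)
= 0.3486 mm

0.3486 mm


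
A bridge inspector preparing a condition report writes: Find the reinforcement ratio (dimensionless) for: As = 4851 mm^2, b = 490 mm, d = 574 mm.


rho = As / (b * d)
= 4851 / (490 * 574)
= 4851 / 281260
= 0.017247 (dimensionless)

0.017247 (dimensionless)


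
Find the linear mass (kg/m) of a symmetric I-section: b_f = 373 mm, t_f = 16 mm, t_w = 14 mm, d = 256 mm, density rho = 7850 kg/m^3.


A_flanges = 2 * 373 * 16 = 11936 mm^2
A_web = (256 - 2 * 16) * 14 = 3136 mm^2
A_total = 11936 + 3136 = 15072 mm^2 = 0.015072 m^2
Weight = rho * A = 7850 * 0.015072 = 118.3152 kg/m

118.3152 kg/m


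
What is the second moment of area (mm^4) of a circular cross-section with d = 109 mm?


r = d / 2 = 109 / 2 = 54.5 mm
I = pi * r^4 / 4 = pi * 54.5^4 / 4
= 6929085.02 mm^4

6929085.02 mm^4


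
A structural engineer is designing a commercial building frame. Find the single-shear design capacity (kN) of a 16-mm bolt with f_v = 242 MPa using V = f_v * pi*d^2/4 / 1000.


A = pi * d^2 / 4 = pi * 16^2 / 4 = 201.0619 mm^2
V = f_v * A / 1000 = 242 * 201.0619 / 1000
= 48.657 kN

48.657 kN


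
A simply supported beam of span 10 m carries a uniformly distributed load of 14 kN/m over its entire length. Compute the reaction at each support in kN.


Total load = w * L = 14 * 10 = 140 kN
By symmetry, each reaction R = total / 2 = 140 / 2 = 70.0 kN

70.0 kN


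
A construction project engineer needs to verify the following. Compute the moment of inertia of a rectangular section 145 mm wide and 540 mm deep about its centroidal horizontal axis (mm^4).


I = b * h^3 / 12
= 145 * 540^3 / 12
= 145 * 157464000 / 12
= 1902690000.0 mm^4

1902690000.0 mm^4


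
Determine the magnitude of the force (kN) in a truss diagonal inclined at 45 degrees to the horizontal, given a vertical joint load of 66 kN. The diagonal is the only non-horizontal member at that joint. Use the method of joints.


At the joint, only the diagonal has a vertical component, so vertical equilibrium gives:
F * sin(45) = 66
F = 66 / sin(45)
= 66 / 0.707107
= 93.34 kN

93.34 kN


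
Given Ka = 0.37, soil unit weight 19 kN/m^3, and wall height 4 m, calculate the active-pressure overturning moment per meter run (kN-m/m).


Pa = 0.5 * Ka * gamma * H^2
= 0.5 * 0.37 * 19 * 4^2
= 56.24 kN/m
Arm = H / 3 = 4 / 3 = 1.3333 m
Mo = Pa * arm = Pa * H / 3 = 56.24 * 4 / 3 = 74.9867 kN-m/m

74.9867 kN-m/m


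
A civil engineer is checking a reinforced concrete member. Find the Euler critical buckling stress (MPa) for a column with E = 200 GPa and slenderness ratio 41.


sigma_cr = pi^2 * E / lambda^2
= 9.8696 * 200000.0 / 41^2
= 9.8696 * 200000.0 / 1681
= 1174.2539 MPa

1174.2539 MPa


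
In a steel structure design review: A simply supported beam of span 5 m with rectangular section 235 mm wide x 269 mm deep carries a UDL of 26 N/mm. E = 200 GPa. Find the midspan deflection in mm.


I = 235 * 269^3 / 12 = 381191717.92 mm^4
L = 5000.0 mm, w = 26 N/mm, E = 200000.0 MPa
delta = 5 * w * L^4 / (384 * E * I)
= 5 * 26 * 5000.0^4 / (384 * 200000.0 * 381191717.92)
= 2.7754 mm

2.7754 mm


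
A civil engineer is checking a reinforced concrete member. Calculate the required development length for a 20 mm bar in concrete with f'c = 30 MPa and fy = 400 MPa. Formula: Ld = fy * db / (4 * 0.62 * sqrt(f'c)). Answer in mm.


Ld = (fy * db) / (4 * 0.62 * sqrt(f'c))
= (400 * 20) / (4 * 0.62 * sqrt(30))
= 8000 / 13.5835
= 588.95 mm

588.95 mm


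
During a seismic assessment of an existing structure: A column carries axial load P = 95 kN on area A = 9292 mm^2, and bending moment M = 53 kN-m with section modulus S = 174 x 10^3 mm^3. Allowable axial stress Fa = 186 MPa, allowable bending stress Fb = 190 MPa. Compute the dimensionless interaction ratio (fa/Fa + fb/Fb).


f_a = P / A = 95000.0 / 9292 = 10.2238 MPa
f_b = M / S = 53000000.0 / 174000.0 = 304.5977 MPa
Ratio = f_a / Fa + f_b / Fb
= 10.2238 / 186 + 304.5977 / 190
= 1.6581 (dimensionless)

1.6581 (dimensionless)


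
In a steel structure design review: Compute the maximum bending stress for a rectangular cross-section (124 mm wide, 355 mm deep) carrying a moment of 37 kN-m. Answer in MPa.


I = b * h^3 / 12 = 124 * 355^3 / 12 = 462301708.33 mm^4
y = h / 2 = 355 / 2 = 177.5 mm
M = 37 kN-m = 37000000.0 N-mm
sigma = M * y / I = 37000000.0 * 177.5 / 462301708.33
= 14.21 MPa

14.21 MPa


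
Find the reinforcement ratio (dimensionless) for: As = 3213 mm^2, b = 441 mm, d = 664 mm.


rho = As / (b * d)
= 3213 / (441 * 664)
= 3213 / 292824
= 0.010972 (dimensionless)

0.010972 (dimensionless)


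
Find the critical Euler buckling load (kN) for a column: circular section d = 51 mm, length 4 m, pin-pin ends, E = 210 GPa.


I = pi * d^4 / 64 = 332086.03 mm^4
L = 4000.0 mm
P_cr = pi^2 * E * I / L^2
= 9.8696 * 210000.0 * 332086.03 / 4000.0^2
= 43017.95 N = 43.0179 kN

43.0179 kN


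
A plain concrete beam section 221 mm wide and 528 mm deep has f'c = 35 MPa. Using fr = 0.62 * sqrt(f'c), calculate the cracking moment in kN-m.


fr = 0.62 * sqrt(35) = 0.62 * 5.9161 = 3.668 MPa
I = 221 * 528^3 / 12 = 2710895616.0 mm^4
y_t = 264.0 mm
M_cr = fr * I / y_t = 3.668 * 2710895616.0 / 264.0 N-mm
= 37.6647 kN-m

37.6647 kN-m


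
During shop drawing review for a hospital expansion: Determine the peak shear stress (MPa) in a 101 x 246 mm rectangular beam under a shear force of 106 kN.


A = b * h = 101 * 246 = 24846 mm^2
V = 106 kN = 106000.0 N
tau_max = 1.5 * V / A = 1.5 * 106000.0 / 24846
= 6.3994 MPa

6.3994 MPa


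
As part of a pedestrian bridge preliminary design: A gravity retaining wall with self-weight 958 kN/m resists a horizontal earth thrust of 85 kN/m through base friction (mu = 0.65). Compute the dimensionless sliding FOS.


Resisting force = mu * W = 0.65 * 958 = 622.7 kN/m
FOS = Resisting / Driving = 622.7 / 85
= 7.3259 (dimensionless)

7.3259 (dimensionless)


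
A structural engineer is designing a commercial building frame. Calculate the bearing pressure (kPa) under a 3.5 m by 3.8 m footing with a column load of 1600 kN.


A = 3.5 * 3.8 = 13.3 m^2
q = P / A = 1600 / 13.3
= 120.3008 kPa

120.3008 kPa


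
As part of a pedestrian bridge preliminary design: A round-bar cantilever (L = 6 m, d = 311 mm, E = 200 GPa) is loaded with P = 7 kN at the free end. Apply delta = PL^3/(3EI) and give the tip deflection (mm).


I = pi * d^4 / 64 = pi * 311^4 / 64 = 459210124.66 mm^4
L = 6000.0 mm, P = 7000.0 N, E = 200000.0 MPa
delta = P * L^3 / (3 * E * I)
= 7000.0 * 6000.0^3 / (3 * 200000.0 * 459210124.66)
= 5.4877 mm

5.4877 mm


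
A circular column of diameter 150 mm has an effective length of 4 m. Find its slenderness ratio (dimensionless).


Radius of gyration r = d / 4 = 150 / 4 = 37.5 mm
L_eff = 4000.0 mm
Slenderness ratio = L / r = 4000.0 / 37.5 = 106.67 (dimensionless)

106.67 (dimensionless)


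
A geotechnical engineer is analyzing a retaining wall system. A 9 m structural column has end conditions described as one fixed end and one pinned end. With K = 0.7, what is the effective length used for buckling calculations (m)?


L_eff = K * L
= 0.7 * 9
= 6.3 m

6.3 m


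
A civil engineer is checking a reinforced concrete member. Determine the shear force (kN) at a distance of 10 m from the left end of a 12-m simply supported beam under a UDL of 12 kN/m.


R_A = w * L / 2 = 12 * 12 / 2 = 72.0 kN
V(x) = R_A - w * x = 72.0 - 12 * 10
= -48.0 kN

-48.0 kN


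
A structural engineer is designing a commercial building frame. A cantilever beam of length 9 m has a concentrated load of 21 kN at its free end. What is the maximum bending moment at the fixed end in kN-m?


For a cantilever with a point load at the free end:
M_max = P * L = 21 * 9 = 189 kN-m

189 kN-m


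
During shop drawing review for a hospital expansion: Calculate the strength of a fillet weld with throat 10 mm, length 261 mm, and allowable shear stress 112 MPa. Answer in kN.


Strength = throat * length * allowable stress
= 10 * 261 * 112 N
= 292320 N
= 292.32 kN

292.32 kN


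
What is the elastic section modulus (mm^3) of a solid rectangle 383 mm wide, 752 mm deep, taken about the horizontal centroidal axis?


S = b * h^2 / 6
= 383 * 752^2 / 6
= 383 * 565504 / 6
= 36098005.33 mm^3

36098005.33 mm^3


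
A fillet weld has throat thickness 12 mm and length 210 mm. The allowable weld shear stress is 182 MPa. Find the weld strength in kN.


Strength = throat * length * allowable stress
= 12 * 210 * 182 N
= 458640 N
= 458.64 kN

458.64 kN


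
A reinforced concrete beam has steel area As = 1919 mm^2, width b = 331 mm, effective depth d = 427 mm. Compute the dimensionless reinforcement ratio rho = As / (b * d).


rho = As / (b * d)
= 1919 / (331 * 427)
= 1919 / 141337
= 0.013577 (dimensionless)

0.013577 (dimensionless)


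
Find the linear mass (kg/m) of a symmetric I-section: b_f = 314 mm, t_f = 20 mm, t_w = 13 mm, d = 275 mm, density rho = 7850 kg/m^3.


A_flanges = 2 * 314 * 20 = 12560 mm^2
A_web = (275 - 2 * 20) * 13 = 3055 mm^2
A_total = 12560 + 3055 = 15615 mm^2 = 0.015615 m^2
Weight = rho * A = 7850 * 0.015615 = 122.5777 kg/m

122.5777 kg/m


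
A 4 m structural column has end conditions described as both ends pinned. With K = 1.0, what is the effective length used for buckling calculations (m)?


L_eff = K * L
= 1.0 * 4
= 4.0 m

4.0 m


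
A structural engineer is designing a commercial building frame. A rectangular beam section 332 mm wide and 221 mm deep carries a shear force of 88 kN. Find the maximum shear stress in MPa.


A = b * h = 332 * 221 = 73372 mm^2
V = 88 kN = 88000.0 N
tau_max = 1.5 * V / A = 1.5 * 88000.0 / 73372
= 1.7991 MPa

1.7991 MPa


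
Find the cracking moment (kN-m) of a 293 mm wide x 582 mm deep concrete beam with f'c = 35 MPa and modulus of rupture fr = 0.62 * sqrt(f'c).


fr = 0.62 * sqrt(35) = 0.62 * 5.9161 = 3.668 MPa
I = 293 * 582^3 / 12 = 4813437402.0 mm^4
y_t = 291.0 mm
M_cr = fr * I / y_t = 3.668 * 4813437402.0 / 291.0 N-mm
= 60.672 kN-m

60.672 kN-m


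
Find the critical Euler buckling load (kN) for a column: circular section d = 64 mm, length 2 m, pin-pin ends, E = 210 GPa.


I = pi * d^4 / 64 = 823549.66 mm^4
L = 2000.0 mm
P_cr = pi^2 * E * I / L^2
= 9.8696 * 210000.0 * 823549.66 / 2000.0^2
= 426725.74 N = 426.7257 kN

426.7257 kN


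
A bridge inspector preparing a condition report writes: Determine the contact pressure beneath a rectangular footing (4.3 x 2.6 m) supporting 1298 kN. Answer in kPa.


A = 4.3 * 2.6 = 11.18 m^2
q = P / A = 1298 / 11.18
= 116.1002 kPa

116.1002 kPa


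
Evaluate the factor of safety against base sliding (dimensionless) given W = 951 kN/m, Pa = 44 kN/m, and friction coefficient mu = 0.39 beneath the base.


Resisting force = mu * W = 0.39 * 951 = 370.89 kN/m
FOS = Resisting / Driving = 370.89 / 44
= 8.4293 (dimensionless)

8.4293 (dimensionless)


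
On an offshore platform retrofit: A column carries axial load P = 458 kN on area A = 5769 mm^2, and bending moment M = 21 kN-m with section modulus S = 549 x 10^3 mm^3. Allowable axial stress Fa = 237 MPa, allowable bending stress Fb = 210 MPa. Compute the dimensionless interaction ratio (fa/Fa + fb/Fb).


f_a = P / A = 458000.0 / 5769 = 79.3898 MPa
f_b = M / S = 21000000.0 / 549000.0 = 38.2514 MPa
Ratio = f_a / Fa + f_b / Fb
= 79.3898 / 237 + 38.2514 / 210
= 0.5171 (dimensionless)

0.5171 (dimensionless)


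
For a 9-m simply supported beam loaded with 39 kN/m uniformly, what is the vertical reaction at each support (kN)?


Total load = w * L = 39 * 9 = 351 kN
By symmetry, each reaction R = total / 2 = 351 / 2 = 175.5 kN

175.5 kN


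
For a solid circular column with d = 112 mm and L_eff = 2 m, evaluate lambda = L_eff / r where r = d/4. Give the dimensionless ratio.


Radius of gyration r = d / 4 = 112 / 4 = 28.0 mm
L_eff = 2000.0 mm
Slenderness ratio = L / r = 2000.0 / 28.0 = 71.43 (dimensionless)

71.43 (dimensionless)


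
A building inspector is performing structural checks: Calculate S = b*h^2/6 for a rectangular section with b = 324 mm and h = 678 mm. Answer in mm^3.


S = b * h^2 / 6
= 324 * 678^2 / 6
= 324 * 459684 / 6
= 24822936.0 mm^3

24822936.0 mm^3


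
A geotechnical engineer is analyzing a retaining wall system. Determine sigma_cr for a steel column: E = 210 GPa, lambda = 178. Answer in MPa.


sigma_cr = pi^2 * E / lambda^2
= 9.8696 * 210000.0 / 178^2
= 9.8696 * 210000.0 / 31684
= 65.4153 MPa

65.4153 MPa


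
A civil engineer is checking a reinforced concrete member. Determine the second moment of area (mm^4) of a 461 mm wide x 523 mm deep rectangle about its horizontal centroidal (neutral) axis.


I = b * h^3 / 12
= 461 * 523^3 / 12
= 461 * 143055667 / 12
= 5495721873.92 mm^4

5495721873.92 mm^4


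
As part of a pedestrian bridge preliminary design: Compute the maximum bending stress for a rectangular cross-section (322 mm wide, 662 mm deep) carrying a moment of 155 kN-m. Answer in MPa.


I = b * h^3 / 12 = 322 * 662^3 / 12 = 7784820334.67 mm^4
y = h / 2 = 662 / 2 = 331.0 mm
M = 155 kN-m = 155000000.0 N-mm
sigma = M * y / I = 155000000.0 * 331.0 / 7784820334.67
= 6.59 MPa

6.59 MPa


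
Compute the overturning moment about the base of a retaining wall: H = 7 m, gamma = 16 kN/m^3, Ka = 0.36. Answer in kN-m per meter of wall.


Pa = 0.5 * Ka * gamma * H^2
= 0.5 * 0.36 * 16 * 7^2
= 141.12 kN/m
Arm = H / 3 = 7 / 3 = 2.3333 m
Mo = Pa * arm = Pa * H / 3 = 141.12 * 7 / 3 = 329.28 kN-m/m

329.28 kN-m/m


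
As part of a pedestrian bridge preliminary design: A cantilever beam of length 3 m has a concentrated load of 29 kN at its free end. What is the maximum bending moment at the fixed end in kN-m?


For a cantilever with a point load at the free end:
M_max = P * L = 29 * 3 = 87 kN-m

87 kN-m


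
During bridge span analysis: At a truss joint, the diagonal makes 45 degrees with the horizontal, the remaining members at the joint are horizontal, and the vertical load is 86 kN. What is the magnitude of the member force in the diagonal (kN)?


At the joint, only the diagonal has a vertical component, so vertical equilibrium gives:
F * sin(45) = 86
F = 86 / sin(45)
= 86 / 0.707107
= 121.62 kN

121.62 kN


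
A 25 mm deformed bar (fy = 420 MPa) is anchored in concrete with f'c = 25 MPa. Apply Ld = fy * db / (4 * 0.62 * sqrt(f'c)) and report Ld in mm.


Ld = (fy * db) / (4 * 0.62 * sqrt(f'c))
= (420 * 25) / (4 * 0.62 * sqrt(25))
= 10500 / 12.4
= 846.77 mm

846.77 mm


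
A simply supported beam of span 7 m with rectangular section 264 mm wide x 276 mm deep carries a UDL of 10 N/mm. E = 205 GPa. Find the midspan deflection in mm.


I = 264 * 276^3 / 12 = 462540672.0 mm^4
L = 7000.0 mm, w = 10 N/mm, E = 205000.0 MPa
delta = 5 * w * L^4 / (384 * E * I)
= 5 * 10 * 7000.0^4 / (384 * 205000.0 * 462540672.0)
= 3.2971 mm

3.2971 mm


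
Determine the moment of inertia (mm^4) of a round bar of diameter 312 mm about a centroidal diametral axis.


r = d / 2 = 312 / 2 = 156.0 mm
I = pi * r^4 / 4 = pi * 156.0^4 / 4
= 465144912.01 mm^4

465144912.01 mm^4


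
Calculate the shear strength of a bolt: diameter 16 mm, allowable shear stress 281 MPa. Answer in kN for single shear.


A = pi * d^2 / 4 = pi * 16^2 / 4 = 201.0619 mm^2
V = f_v * A / 1000 = 281 * 201.0619 / 1000
= 56.4984 kN

56.4984 kN


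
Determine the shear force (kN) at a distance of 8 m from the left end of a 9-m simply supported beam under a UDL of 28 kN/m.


R_A = w * L / 2 = 28 * 9 / 2 = 126.0 kN
V(x) = R_A - w * x = 126.0 - 28 * 8
= -98.0 kN

-98.0 kN


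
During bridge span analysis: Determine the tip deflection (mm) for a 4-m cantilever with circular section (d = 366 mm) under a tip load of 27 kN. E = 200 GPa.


I = pi * d^4 / 64 = pi * 366^4 / 64 = 880834345.46 mm^4
L = 4000.0 mm, P = 27000.0 N, E = 200000.0 MPa
delta = P * L^3 / (3 * E * I)
= 27000.0 * 4000.0^3 / (3 * 200000.0 * 880834345.46)
= 3.2696 mm

3.2696 mm


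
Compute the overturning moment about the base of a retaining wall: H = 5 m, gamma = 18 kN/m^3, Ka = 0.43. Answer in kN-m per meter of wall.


Pa = 0.5 * Ka * gamma * H^2
= 0.5 * 0.43 * 18 * 5^2
= 96.75 kN/m
Arm = H / 3 = 5 / 3 = 1.6667 m
Mo = Pa * arm = Pa * H / 3 = 96.75 * 5 / 3 = 161.25 kN-m/m

161.25 kN-m/m


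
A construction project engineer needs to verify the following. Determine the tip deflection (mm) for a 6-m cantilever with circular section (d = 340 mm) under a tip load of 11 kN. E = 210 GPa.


I = pi * d^4 / 64 = pi * 340^4 / 64 = 655972400.05 mm^4
L = 6000.0 mm, P = 11000.0 N, E = 210000.0 MPa
delta = P * L^3 / (3 * E * I)
= 11000.0 * 6000.0^3 / (3 * 210000.0 * 655972400.05)
= 5.7494 mm

5.7494 mm


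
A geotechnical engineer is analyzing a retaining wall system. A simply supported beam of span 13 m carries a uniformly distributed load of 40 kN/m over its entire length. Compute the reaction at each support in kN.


Total load = w * L = 40 * 13 = 520 kN
By symmetry, each reaction R = total / 2 = 520 / 2 = 260.0 kN

260.0 kN


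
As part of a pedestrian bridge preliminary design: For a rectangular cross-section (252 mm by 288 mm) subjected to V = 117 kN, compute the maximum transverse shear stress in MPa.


A = b * h = 252 * 288 = 72576 mm^2
V = 117 kN = 117000.0 N
tau_max = 1.5 * V / A = 1.5 * 117000.0 / 72576
= 2.4182 MPa

2.4182 MPa


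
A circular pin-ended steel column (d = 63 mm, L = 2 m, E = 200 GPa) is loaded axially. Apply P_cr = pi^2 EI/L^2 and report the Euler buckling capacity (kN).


I = pi * d^4 / 64 = 773271.66 mm^4
L = 2000.0 mm
P_cr = pi^2 * E * I / L^2
= 9.8696 * 200000.0 * 773271.66 / 2000.0^2
= 381594.27 N = 381.5943 kN

381.5943 kN


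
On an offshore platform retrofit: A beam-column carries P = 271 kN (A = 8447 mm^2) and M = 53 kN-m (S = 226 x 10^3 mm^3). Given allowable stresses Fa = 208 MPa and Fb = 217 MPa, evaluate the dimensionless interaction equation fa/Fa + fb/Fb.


f_a = P / A = 271000.0 / 8447 = 32.0824 MPa
f_b = M / S = 53000000.0 / 226000.0 = 234.5133 MPa
Ratio = f_a / Fa + f_b / Fb
= 32.0824 / 208 + 234.5133 / 217
= 1.2349 (dimensionless)

1.2349 (dimensionless)


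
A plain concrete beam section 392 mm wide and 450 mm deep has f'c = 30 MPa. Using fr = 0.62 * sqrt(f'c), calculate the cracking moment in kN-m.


fr = 0.62 * sqrt(30) = 0.62 * 5.4772 = 3.3959 MPa
I = 392 * 450^3 / 12 = 2976750000.0 mm^4
y_t = 225.0 mm
M_cr = fr * I / y_t = 3.3959 * 2976750000.0 / 225.0 N-mm
= 44.9275 kN-m

44.9275 kN-m


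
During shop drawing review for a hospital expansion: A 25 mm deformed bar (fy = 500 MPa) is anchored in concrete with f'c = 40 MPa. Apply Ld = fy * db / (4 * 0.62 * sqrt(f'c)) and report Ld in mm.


Ld = (fy * db) / (4 * 0.62 * sqrt(f'c))
= (500 * 25) / (4 * 0.62 * sqrt(40))
= 12500 / 15.6849
= 796.94 mm

796.94 mm


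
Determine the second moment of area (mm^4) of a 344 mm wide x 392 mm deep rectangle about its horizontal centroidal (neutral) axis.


I = b * h^3 / 12
= 344 * 392^3 / 12
= 344 * 60236288 / 12
= 1726773589.33 mm^4

1726773589.33 mm^4


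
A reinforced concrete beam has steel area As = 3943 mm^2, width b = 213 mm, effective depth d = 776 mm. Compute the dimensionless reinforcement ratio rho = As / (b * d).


rho = As / (b * d)
= 3943 / (213 * 776)
= 3943 / 165288
= 0.023855 (dimensionless)

0.023855 (dimensionless)


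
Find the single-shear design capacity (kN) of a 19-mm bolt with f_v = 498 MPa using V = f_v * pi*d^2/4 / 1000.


A = pi * d^2 / 4 = pi * 19^2 / 4 = 283.5287 mm^2
V = f_v * A / 1000 = 498 * 283.5287 / 1000
= 141.1973 kN

141.1973 kN


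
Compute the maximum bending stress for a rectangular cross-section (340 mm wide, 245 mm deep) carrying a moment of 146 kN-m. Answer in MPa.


I = b * h^3 / 12 = 340 * 245^3 / 12 = 416673541.67 mm^4
y = h / 2 = 245 / 2 = 122.5 mm
M = 146 kN-m = 146000000.0 N-mm
sigma = M * y / I = 146000000.0 * 122.5 / 416673541.67
= 42.92 MPa

42.92 MPa


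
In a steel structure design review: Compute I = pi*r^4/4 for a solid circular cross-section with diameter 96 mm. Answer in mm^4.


r = d / 2 = 96 / 2 = 48.0 mm
I = pi * r^4 / 4 = pi * 48.0^4 / 4
= 4169220.18 mm^4

4169220.18 mm^4


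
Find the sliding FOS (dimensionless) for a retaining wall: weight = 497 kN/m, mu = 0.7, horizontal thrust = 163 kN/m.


Resisting force = mu * W = 0.7 * 497 = 347.9 kN/m
FOS = Resisting / Driving = 347.9 / 163
= 2.1344 (dimensionless)

2.1344 (dimensionless)


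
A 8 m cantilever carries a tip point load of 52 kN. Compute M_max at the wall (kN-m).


For a cantilever with a point load at the free end:
M_max = P * L = 52 * 8 = 416 kN-m

416 kN-m


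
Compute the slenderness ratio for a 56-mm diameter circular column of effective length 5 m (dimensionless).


Radius of gyration r = d / 4 = 56 / 4 = 14.0 mm
L_eff = 5000.0 mm
Slenderness ratio = L / r = 5000.0 / 14.0 = 357.14 (dimensionless)

357.14 (dimensionless)


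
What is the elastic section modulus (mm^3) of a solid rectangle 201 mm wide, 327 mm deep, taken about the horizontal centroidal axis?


S = b * h^2 / 6
= 201 * 327^2 / 6
= 201 * 106929 / 6
= 3582121.5 mm^3

3582121.5 mm^3


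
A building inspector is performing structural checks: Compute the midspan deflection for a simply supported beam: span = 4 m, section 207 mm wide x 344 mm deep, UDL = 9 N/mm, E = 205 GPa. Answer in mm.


I = 207 * 344^3 / 12 = 702205824.0 mm^4
L = 4000.0 mm, w = 9 N/mm, E = 205000.0 MPa
delta = 5 * w * L^4 / (384 * E * I)
= 5 * 9 * 4000.0^4 / (384 * 205000.0 * 702205824.0)
= 0.2084 mm

0.2084 mm


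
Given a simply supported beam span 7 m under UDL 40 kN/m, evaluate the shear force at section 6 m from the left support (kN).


R_A = w * L / 2 = 40 * 7 / 2 = 140.0 kN
V(x) = R_A - w * x = 140.0 - 40 * 6
= -100.0 kN

-100.0 kN


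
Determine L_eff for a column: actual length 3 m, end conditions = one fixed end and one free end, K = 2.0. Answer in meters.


L_eff = K * L
= 2.0 * 3
= 6.0 m

6.0 m


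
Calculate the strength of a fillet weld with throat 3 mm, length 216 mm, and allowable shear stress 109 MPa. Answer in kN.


Strength = throat * length * allowable stress
= 3 * 216 * 109 N
= 70632 N
= 70.63 kN

70.63 kN


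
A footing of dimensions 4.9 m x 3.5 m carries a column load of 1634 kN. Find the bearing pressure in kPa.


A = 4.9 * 3.5 = 17.15 m^2
q = P / A = 1634 / 17.15
= 95.277 kPa

95.277 kPa


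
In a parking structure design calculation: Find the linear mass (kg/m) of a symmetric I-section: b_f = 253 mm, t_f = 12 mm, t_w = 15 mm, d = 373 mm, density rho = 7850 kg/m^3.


A_flanges = 2 * 253 * 12 = 6072 mm^2
A_web = (373 - 2 * 12) * 15 = 5235 mm^2
A_total = 6072 + 5235 = 11307 mm^2 = 0.011307 m^2
Weight = rho * A = 7850 * 0.011307 = 88.76 kg/m

88.76 kg/m


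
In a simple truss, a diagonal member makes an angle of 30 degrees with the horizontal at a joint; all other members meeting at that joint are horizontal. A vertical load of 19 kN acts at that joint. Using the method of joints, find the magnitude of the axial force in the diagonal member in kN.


At the joint, only the diagonal has a vertical component, so vertical equilibrium gives:
F * sin(30) = 19
F = 19 / sin(30)
= 19 / 0.5
= 38.0 kN

38.0 kN


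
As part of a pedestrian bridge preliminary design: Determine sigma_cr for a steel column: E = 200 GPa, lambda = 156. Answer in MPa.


sigma_cr = pi^2 * E / lambda^2
= 9.8696 * 200000.0 / 156^2
= 9.8696 * 200000.0 / 24336
= 81.1111 MPa

81.1111 MPa


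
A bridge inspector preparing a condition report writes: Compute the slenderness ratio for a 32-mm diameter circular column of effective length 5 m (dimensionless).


Radius of gyration r = d / 4 = 32 / 4 = 8.0 mm
L_eff = 5000.0 mm
Slenderness ratio = L / r = 5000.0 / 8.0 = 625.0 (dimensionless)

625.0 (dimensionless)


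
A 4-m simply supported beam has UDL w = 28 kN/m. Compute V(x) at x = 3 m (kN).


R_A = w * L / 2 = 28 * 4 / 2 = 56.0 kN
V(x) = R_A - w * x = 56.0 - 28 * 3
= -28.0 kN

-28.0 kN


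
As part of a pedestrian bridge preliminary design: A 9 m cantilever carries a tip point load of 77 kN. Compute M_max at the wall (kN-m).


For a cantilever with a point load at the free end:
M_max = P * L = 77 * 9 = 693 kN-m

693 kN-m


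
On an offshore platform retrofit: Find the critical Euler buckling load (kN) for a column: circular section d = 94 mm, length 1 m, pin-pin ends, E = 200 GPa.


I = pi * d^4 / 64 = 3832492.5 mm^4
L = 1000.0 mm
P_cr = pi^2 * E * I / L^2
= 9.8696 * 200000.0 * 3832492.5 / 1000.0^2
= 7565036.96 N = 7565.037 kN

7565.037 kN


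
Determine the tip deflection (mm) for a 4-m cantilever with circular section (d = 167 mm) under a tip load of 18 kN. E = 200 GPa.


I = pi * d^4 / 64 = pi * 167^4 / 64 = 38179987.63 mm^4
L = 4000.0 mm, P = 18000.0 N, E = 200000.0 MPa
delta = P * L^3 / (3 * E * I)
= 18000.0 * 4000.0^3 / (3 * 200000.0 * 38179987.63)
= 50.2881 mm

50.2881 mm


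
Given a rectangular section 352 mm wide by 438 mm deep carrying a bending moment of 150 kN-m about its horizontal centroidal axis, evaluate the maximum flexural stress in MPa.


I = b * h^3 / 12 = 352 * 438^3 / 12 = 2464811712.0 mm^4
y = h / 2 = 438 / 2 = 219.0 mm
M = 150 kN-m = 150000000.0 N-mm
sigma = M * y / I = 150000000.0 * 219.0 / 2464811712.0
= 13.33 MPa

13.33 MPa


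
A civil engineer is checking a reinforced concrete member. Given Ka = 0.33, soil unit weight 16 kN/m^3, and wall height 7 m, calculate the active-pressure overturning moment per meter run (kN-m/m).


Pa = 0.5 * Ka * gamma * H^2
= 0.5 * 0.33 * 16 * 7^2
= 129.36 kN/m
Arm = H / 3 = 7 / 3 = 2.3333 m
Mo = Pa * arm = Pa * H / 3 = 129.36 * 7 / 3 = 301.84 kN-m/m

301.84 kN-m/m


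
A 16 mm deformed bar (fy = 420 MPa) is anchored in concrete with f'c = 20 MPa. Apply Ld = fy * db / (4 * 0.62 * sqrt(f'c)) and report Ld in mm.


Ld = (fy * db) / (4 * 0.62 * sqrt(f'c))
= (420 * 16) / (4 * 0.62 * sqrt(20))
= 6720 / 11.0909
= 605.9 mm

605.9 mm


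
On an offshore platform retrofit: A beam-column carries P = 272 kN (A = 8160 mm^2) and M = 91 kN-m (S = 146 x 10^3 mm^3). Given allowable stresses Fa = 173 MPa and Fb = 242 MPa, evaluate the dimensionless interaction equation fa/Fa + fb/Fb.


f_a = P / A = 272000.0 / 8160 = 33.3333 MPa
f_b = M / S = 91000000.0 / 146000.0 = 623.2877 MPa
Ratio = f_a / Fa + f_b / Fb
= 33.3333 / 173 + 623.2877 / 242
= 2.7682 (dimensionless)

2.7682 (dimensionless)


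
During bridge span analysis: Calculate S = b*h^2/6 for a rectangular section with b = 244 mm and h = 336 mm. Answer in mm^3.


S = b * h^2 / 6
= 244 * 336^2 / 6
= 244 * 112896 / 6
= 4591104.0 mm^3

4591104.0 mm^3


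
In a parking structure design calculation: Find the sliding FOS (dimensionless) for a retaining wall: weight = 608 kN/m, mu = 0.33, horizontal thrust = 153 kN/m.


Resisting force = mu * W = 0.33 * 608 = 200.64 kN/m
FOS = Resisting / Driving = 200.64 / 153
= 1.3114 (dimensionless)

1.3114 (dimensionless)


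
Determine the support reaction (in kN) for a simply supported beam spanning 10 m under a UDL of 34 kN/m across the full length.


Total load = w * L = 34 * 10 = 340 kN
By symmetry, each reaction R = total / 2 = 340 / 2 = 170.0 kN

170.0 kN


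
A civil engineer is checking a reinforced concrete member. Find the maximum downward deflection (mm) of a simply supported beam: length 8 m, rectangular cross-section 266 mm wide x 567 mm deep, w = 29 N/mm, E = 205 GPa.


I = 266 * 567^3 / 12 = 4040634496.5 mm^4
L = 8000.0 mm, w = 29 N/mm, E = 205000.0 MPa
delta = 5 * w * L^4 / (384 * E * I)
= 5 * 29 * 8000.0^4 / (384 * 205000.0 * 4040634496.5)
= 1.8672 mm

1.8672 mm


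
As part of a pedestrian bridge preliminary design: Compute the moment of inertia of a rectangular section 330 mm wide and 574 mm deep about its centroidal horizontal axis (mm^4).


I = b * h^3 / 12
= 330 * 574^3 / 12
= 330 * 189119224 / 12
= 5200778660.0 mm^4

5200778660.0 mm^4


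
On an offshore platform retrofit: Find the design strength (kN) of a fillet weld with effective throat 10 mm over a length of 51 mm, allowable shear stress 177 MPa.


Strength = throat * length * allowable stress
= 10 * 51 * 177 N
= 90270 N
= 90.27 kN

90.27 kN


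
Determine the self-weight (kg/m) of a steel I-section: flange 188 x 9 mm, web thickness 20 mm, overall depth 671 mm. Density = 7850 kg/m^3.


A_flanges = 2 * 188 * 9 = 3384 mm^2
A_web = (671 - 2 * 9) * 20 = 13060 mm^2
A_total = 3384 + 13060 = 16444 mm^2 = 0.016444 m^2
Weight = rho * A = 7850 * 0.016444 = 129.0854 kg/m

129.0854 kg/m


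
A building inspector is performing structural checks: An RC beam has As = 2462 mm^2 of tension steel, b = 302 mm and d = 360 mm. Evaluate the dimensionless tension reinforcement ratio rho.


rho = As / (b * d)
= 2462 / (302 * 360)
= 2462 / 108720
= 0.022645 (dimensionless)

0.022645 (dimensionless)


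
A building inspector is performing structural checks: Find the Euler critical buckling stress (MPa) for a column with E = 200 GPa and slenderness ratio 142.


sigma_cr = pi^2 * E / lambda^2
= 9.8696 * 200000.0 / 142^2
= 9.8696 * 200000.0 / 20164
= 97.8933 MPa

97.8933 MPa


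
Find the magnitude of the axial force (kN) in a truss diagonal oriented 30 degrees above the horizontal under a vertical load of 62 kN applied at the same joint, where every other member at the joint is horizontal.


At the joint, only the diagonal has a vertical component, so vertical equilibrium gives:
F * sin(30) = 62
F = 62 / sin(30)
= 62 / 0.5
= 124.0 kN

124.0 kN


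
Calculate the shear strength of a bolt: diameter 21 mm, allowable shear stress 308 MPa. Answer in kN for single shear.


A = pi * d^2 / 4 = pi * 21^2 / 4 = 346.3606 mm^2
V = f_v * A / 1000 = 308 * 346.3606 / 1000
= 106.6791 kN

106.6791 kN


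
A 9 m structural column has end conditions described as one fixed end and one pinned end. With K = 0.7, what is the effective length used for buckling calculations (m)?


L_eff = K * L
= 0.7 * 9
= 6.3 m

6.3 m


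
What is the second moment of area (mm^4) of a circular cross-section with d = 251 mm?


r = d / 2 = 251 / 2 = 125.5 mm
I = pi * r^4 / 4 = pi * 125.5^4 / 4
= 194834016.97 mm^4

194834016.97 mm^4


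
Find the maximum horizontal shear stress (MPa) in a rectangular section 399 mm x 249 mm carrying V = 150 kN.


A = b * h = 399 * 249 = 99351 mm^2
V = 150 kN = 150000.0 N
tau_max = 1.5 * V / A = 1.5 * 150000.0 / 99351
= 2.2647 MPa

2.2647 MPa


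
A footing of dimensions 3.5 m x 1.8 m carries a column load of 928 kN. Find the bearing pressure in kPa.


A = 3.5 * 1.8 = 6.3 m^2
q = P / A = 928 / 6.3
= 147.3016 kPa

147.3016 kPa
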